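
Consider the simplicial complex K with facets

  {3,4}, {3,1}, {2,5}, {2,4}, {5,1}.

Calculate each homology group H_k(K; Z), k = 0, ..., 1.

We work with the vertex ordering 1 < 2 < 3 < 4 < 5. The simplices of K, each written with vertices in increasing order, are:

  0-simplices (5): [1], [2], [3], [4], [5]
  1-simplices (5): [1,3], [1,5], [2,4], [2,5], [3,4]

giving chain groups C_0 ≅ Z^5, C_1 ≅ Z^5.

The boundary map ∂_1: C_1 → C_0 maps an edge to its endpoints' difference, ∂[p,q] = q − p.
This gives a 5×5 integer matrix of rank 4; reducing to Smith normal form yields diagonal entries (1,1,1,1).

Now H_k = ker ∂_k / im ∂_{k+1}, so:

  H_0: rank C_0 − rank ∂_1 = 5 − 4 = 1, and the invariant factors of ∂_1 are all 1, so H_0 ≅ Z.
  H_1: rank ker ∂_1 − rank ∂_2 = (5 − 4) − 0 = 1, and there is no ∂_2, so H_1 ≅ Z.

H_0 ≅ Z,  H_1 ≅ Z.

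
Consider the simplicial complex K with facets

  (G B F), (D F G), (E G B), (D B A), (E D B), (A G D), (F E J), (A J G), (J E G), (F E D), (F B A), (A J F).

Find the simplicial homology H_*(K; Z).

H_0 = Z,  H_1 = Z/2Z,  H_2 = 0.

We work with the vertex ordering A < B < D < E < F < G < J. The simplices of K, each written with vertices in increasing order, are:

  0-simplices (7): A, B, D, E, F, G, J
  1-simplices (18): AB, AD, AF, AG, AJ, BD, BE, BF, BG, DE, DF, DG, EF, EG, EJ, FG, FJ, GJ
  2-simplices (12): ABD, ABF, ADG, AFJ, AGJ, BDE, BEG, BFG, DEF, DFG, EFJ, EGJ

so the chain groups are C_0 ≅ Z^7, C_1 ≅ Z^18, C_2 ≅ Z^12.

Boundary ∂_1: C_1 → C_0 is given by ∂[p,q] = [q] − [p]. For instance
  ∂DF = F − D.
As a 7×18 matrix over Z this has rank 6, with invariant factors (1,1,1,1,1,1).

∂_2: C_2 → C_1 maps a triangle to the signed sum of its edges. For instance
  ∂ADG = DG − AG + AD,
  ∂ABD = BD − AD + AB.
The resulting 18×12 matrix has rank 12, and its Smith normal form has invariant factors (1,1,1,1,1,1,1,1,1,1,1,2).

Now H_k = ker ∂_k / im ∂_{k+1}, so:

  H_0: rank C_0 − rank ∂_1 = 7 − 6 = 1, and the invariant factors of ∂_1 are all 1, so H_0 ≅ Z.
  H_1: rank ker ∂_1 − rank ∂_2 = (18 − 6) − 12 = 0, and ∂_2 has invariant factor 2 > 1, so H_1 ≅ Z/2Z.
  H_2: rank ker ∂_2 − rank ∂_3 = (12 − 12) − 0 = 0, and there is no ∂_3, so H_2 ≅ 0.

(K is a triangulation of the real projective plane RP^2.)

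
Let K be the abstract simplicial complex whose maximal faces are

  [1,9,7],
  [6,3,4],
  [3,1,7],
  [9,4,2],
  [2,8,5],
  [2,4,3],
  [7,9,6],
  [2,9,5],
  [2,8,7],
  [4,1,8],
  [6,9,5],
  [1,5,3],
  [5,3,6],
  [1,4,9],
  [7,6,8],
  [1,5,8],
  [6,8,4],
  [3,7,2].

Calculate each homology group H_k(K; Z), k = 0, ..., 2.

Take the total order 1 < 2 < 3 < 4 < 5 < 6 < 7 < 8 < 9 on the vertex set. Then K (dimension 2) consists of the simplices:

  0-simplices (9): [1], [2], [3], [4], [5], [6], [7], [8], [9]
  1-simplices (27): (27 of them)
  2-simplices (18): [1,3,5], [1,3,7], [1,4,8], [1,4,9], [1,5,8], [1,7,9], [2,3,4], [2,3,7], [2,4,9], [2,5,8], [2,5,9], [2,7,8], [3,4,6], [3,5,6], [4,6,8], [5,6,9], [6,7,8], [6,7,9]

so the chain groups are C_0 ≅ Z^9, C_1 ≅ Z^27, C_2 ≅ Z^18.

The boundary map ∂_1: C_1 → C_0 is given by ∂[p,q] = [q] − [p]. For instance
  ∂[5,9] = [9] − [5].
The 9×27 boundary matrix has rank 8 and Smith normal form diag(1,1,1,1,1,1,1,1).

∂_2: C_2 → C_1 sends each 2-simplex [p,q,r] to [q,r] − [p,r] + [p,q]. For instance
  ∂[1,4,8] = [4,8] − [1,8] + [1,4],
  ∂[1,3,7] = [3,7] − [1,7] + [1,3].
This gives a 27×18 integer matrix of rank 17; reducing to Smith normal form yields diagonal entries (1,1,1,1,1,1,1,1,1,1,1,1,1,1,1,1,1).

Reading off H_k = ker ∂_k / im ∂_{k+1}:

  H_0: rank C_0 − rank ∂_1 = 9 − 8 = 1, and the invariant factors of ∂_1 are all 1, so H_0 = Z.
  H_1: rank ker ∂_1 − rank ∂_2 = (27 − 8) − 17 = 2, and the invariant factors of ∂_2 are all 1, so H_1 = Z^2.
  H_2: rank ker ∂_2 − rank ∂_3 = (18 − 17) − 0 = 1, and there is no ∂_3, so H_2 = Z.

H_0 = Z,  H_1 = Z^2,  H_2 = Z.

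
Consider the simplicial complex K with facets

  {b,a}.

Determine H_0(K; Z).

H_0 = Z.

K has 2 vertices, 1 edge.
rank ∂_0 = 0, rank ∂_1 = 1 ⇒ b_0 = 2 − 0 − 1 = 1; all invariant factors of ∂_1 are 1 so no torsion. So H_0 ≅ Z.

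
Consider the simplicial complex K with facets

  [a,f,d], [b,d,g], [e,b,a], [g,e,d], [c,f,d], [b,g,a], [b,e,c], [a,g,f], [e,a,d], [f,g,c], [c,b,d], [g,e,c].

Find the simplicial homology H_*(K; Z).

H_0 ≅ Z,  H_1 ≅ Z/2Z,  H_2 = 0.

We work with the vertex ordering a < b < c < d < e < f < g. The simplices of K, each written with vertices in increasing order, are:

  0-simplices (7): a, b, c, d, e, f, g
  1-simplices (18): ab, ad, ae, af, ag, bc, bd, be, bg, cd, ce, cf, cg, de, df, dg, eg, fg
  2-simplices (12): abe, abg, ade, adf, afg, bcd, bce, bdg, cdf, ceg, cfg, deg

Hence C_0 ≅ Z^7, C_1 ≅ Z^18, C_2 ≅ Z^12.

Boundary ∂_1: C_1 → C_0 sends each edge [p,q] (with p < q) to q − p. For instance
  ∂bg = g − b.
The resulting 7×18 matrix has rank 6, and its Smith normal form has invariant factors (1,1,1,1,1,1).

∂_2: C_2 → C_1 sends each 2-simplex [p,q,r] to [q,r] − [p,r] + [p,q]. For instance
  ∂afg = fg − ag + af,
  ∂adf = df − af + ad.
The resulting 18×12 matrix has rank 12, and its Smith normal form has invariant factors (1,1,1,1,1,1,1,1,1,1,1,2).

Now H_k = ker ∂_k / im ∂_{k+1}, so:

  H_0: rank C_0 − rank ∂_1 = 7 − 6 = 1, and the invariant factors of ∂_1 are all 1, so H_0 ≅ Z.
  H_1: rank ker ∂_1 − rank ∂_2 = (18 − 6) − 12 = 0, and ∂_2 has invariant factor 2 > 1, so H_1 ≅ Z/2Z.
  H_2: rank ker ∂_2 − rank ∂_3 = (12 − 12) − 0 = 0, and there is no ∂_3, so H_2 ≅ 0.

(K is a triangulation of the real projective plane RP^2.)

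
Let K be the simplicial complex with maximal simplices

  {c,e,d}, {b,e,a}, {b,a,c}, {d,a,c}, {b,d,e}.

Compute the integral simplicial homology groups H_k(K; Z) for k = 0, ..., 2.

Order the vertices as a < b < c < d < e. Listing each simplex with vertices in this order, K has dimension 2 with simplices:

  0-simplices (5): a, b, c, d, e
  1-simplices (10): ab, ac, ad, ae, bc, bd, be, cd, ce, de
  2-simplices (5): abc, abe, acd, bde, cde

Hence C_0 ≅ Z^5, C_1 ≅ Z^10, C_2 ≅ Z^5.

∂_1: C_1 → C_0 is given by ∂[p,q] = [q] − [p].
The resulting 5×10 matrix has rank 4, and its Smith normal form has invariant factors (1,1,1,1).

Boundary ∂_2: C_2 → C_1 acts by ∂[p,q,r] = [q,r] − [p,r] + [p,q]. For instance
  ∂bde = de − be + bd,
  ∂cde = de − ce + cd.
The 10×5 boundary matrix has rank 5 and Smith normal form diag(1,1,1,1,1).

From H_k ≅ ker(∂_k) / im(∂_{k+1}) we obtain:

  H_0: rank C_0 − rank ∂_1 = 5 − 4 = 1, and the invariant factors of ∂_1 are all 1, so H_0 = Z.
  H_1: rank ker ∂_1 − rank ∂_2 = (10 − 4) − 5 = 1, and the invariant factors of ∂_2 are all 1, so H_1 = Z.
  H_2: rank ker ∂_2 − rank ∂_3 = (5 − 5) − 0 = 0, and there is no ∂_3, so H_2 = 0.

H_0 = Z,  H_1 = Z,  H_2 = 0.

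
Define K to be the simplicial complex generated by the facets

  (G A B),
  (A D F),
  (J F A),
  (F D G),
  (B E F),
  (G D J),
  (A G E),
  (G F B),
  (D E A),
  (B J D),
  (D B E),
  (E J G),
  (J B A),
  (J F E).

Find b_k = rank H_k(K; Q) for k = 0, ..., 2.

We work with the vertex ordering A < B < D < E < F < G < J. The simplices of K, each written with vertices in increasing order, are:

  0-simplices (7): A, B, D, E, F, G, J
  1-simplices (21): AB, AD, AE, AF, AG, AJ, BD, BE, BF, BG, BJ, DE, DF, DG, DJ, EF, EG, EJ, FG, FJ, GJ
  2-simplices (14): ABG, ABJ, ADE, ADF, AEG, AFJ, BDE, BDJ, BEF, BFG, DFG, DGJ, EFJ, EGJ

so the chain groups are C_0 ≅ Z^7, C_1 ≅ Z^21, C_2 ≅ Z^14.

The boundary map ∂_1: C_1 → C_0 sends each edge [p,q] (with p < q) to q − p. For instance
  ∂AF = F − A.
As a 7×21 matrix over Z this has rank 6, with invariant factors (1,1,1,1,1,1).

Boundary ∂_2: C_2 → C_1 acts by ∂[p,q,r] = [q,r] − [p,r] + [p,q]. For instance
  ∂ABJ = BJ − AJ + AB,
  ∂EFJ = FJ − EJ + EF.
This gives a 21×14 integer matrix of rank 13; reducing to Smith normal form yields diagonal entries (1,1,1,1,1,1,1,1,1,1,1,1,1).

Now H_k = ker ∂_k / im ∂_{k+1}, so:

  H_0: rank C_0 − rank ∂_1 = 7 − 6 = 1, and the invariant factors of ∂_1 are all 1, so H_0 = Z.
  H_1: rank ker ∂_1 − rank ∂_2 = (21 − 6) − 13 = 2, and the invariant factors of ∂_2 are all 1, so H_1 = Z^2.
  H_2: rank ker ∂_2 − rank ∂_3 = (14 − 13) − 0 = 1, and there is no ∂_3, so H_2 = Z.

As a check, the Euler characteristic is 7 − 21 + 14 = 0, which agrees with 1 − 2 + 1 = 0.
(K is a triangulation of the torus T^2.)

Hence the Betti numbers are b_0 = 1, b_1 = 2, b_2 = 1.

b_0 = 1, b_1 = 2, b_2 = 1.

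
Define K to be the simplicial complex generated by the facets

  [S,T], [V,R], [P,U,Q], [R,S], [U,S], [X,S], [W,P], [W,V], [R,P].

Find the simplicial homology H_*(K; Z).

H_0 = Z,  H_1 = Z^2,  H_2 = 0.

Fix the vertex order P < Q < R < S < T < U < V < W < X and write every simplex with vertices in increasing order. Then dim K = 2 and the simplices of K are:

  0-simplices (9): P, Q, R, S, T, U, V, W, X
  1-simplices (11): PQ, PR, PU, PW, QU, RS, RV, ST, SU, SX, VW
  2-simplices (1): PQU

giving chain groups C_0 ≅ Z^9, C_1 ≅ Z^11, C_2 ≅ Z^1.

∂_1: C_1 → C_0 is given by ∂[p,q] = [q] − [p].
As a 9×11 matrix over Z this has rank 8, with invariant factors (1,1,1,1,1,1,1,1).

Boundary ∂_2: C_2 → C_1 maps a triangle to the signed sum of its edges. For instance
  ∂PQU = QU − PU + PQ.
As a 11×1 matrix over Z this has rank 1, with invariant factors (1).

From H_k ≅ ker(∂_k) / im(∂_{k+1}) we obtain:

  H_0: rank C_0 − rank ∂_1 = 9 − 8 = 1, and the invariant factors of ∂_1 are all 1, so H_0 = Z.
  H_1: rank ker ∂_1 − rank ∂_2 = (11 − 8) − 1 = 2, and the invariant factors of ∂_2 are all 1, so H_1 = Z^2.
  H_2: rank ker ∂_2 − rank ∂_3 = (1 − 1) − 0 = 0, and there is no ∂_3, so H_2 = 0.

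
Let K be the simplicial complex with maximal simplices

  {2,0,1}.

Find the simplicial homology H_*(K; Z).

H_0 = Z,  H_1 = 0,  H_2 = 0.

Fix the vertex order 0 < 1 < 2 and write every simplex with vertices in increasing order. Then dim K = 2 and the simplices of K are:

  0-simplices (3): [0], [1], [2]
  1-simplices (3): [0,1], [0,2], [1,2]
  2-simplices (1): [0,1,2]

so the chain groups are C_0 ≅ Z^3, C_1 ≅ Z^3, C_2 ≅ Z^1.

Boundary ∂_1: C_1 → C_0 maps an edge to its endpoints' difference, ∂[p,q] = q − p.
This gives a 3×3 integer matrix of rank 2; reducing to Smith normal form yields diagonal entries (1,1).

∂_2: C_2 → C_1 maps a triangle to the signed sum of its edges. For instance
  ∂[0,1,2] = [1,2] − [0,2] + [0,1].
This gives a 3×1 integer matrix of rank 1; reducing to Smith normal form yields diagonal entries (1).

Computing H_k = (kernel of ∂_k) / (image of ∂_{k+1}):

  H_0: rank C_0 − rank ∂_1 = 3 − 2 = 1, and the invariant factors of ∂_1 are all 1, so H_0 ≅ Z.
  H_1: rank ker ∂_1 − rank ∂_2 = (3 − 2) − 1 = 0, and the invariant factors of ∂_2 are all 1, so H_1 ≅ 0.
  H_2: rank ker ∂_2 − rank ∂_3 = (1 − 1) − 0 = 0, and there is no ∂_3, so H_2 ≅ 0.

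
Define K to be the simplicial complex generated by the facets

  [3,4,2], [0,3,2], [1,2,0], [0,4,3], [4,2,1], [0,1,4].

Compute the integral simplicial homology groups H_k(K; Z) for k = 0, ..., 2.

H_0 ≅ Z,  H_1 = 0,  H_2 ≅ Z.

Take the total order 0 < 1 < 2 < 3 < 4 on the vertex set. Then K (dimension 2) consists of the simplices:

  0-simplices (5): [0], [1], [2], [3], [4]
  1-simplices (9): [0,1], [0,2], [0,3], [0,4], [1,2], [1,4], [2,3], [2,4], [3,4]
  2-simplices (6): [0,1,2], [0,1,4], [0,2,3], [0,3,4], [1,2,4], [2,3,4]

Hence C_0 ≅ Z^5, C_1 ≅ Z^9, C_2 ≅ Z^6.

∂_1: C_1 → C_0 is given by ∂[p,q] = [q] − [p]. For instance
  ∂[0,4] = [4] − [0].
The 5×9 boundary matrix has rank 4 and Smith normal form diag(1,1,1,1).

∂_2: C_2 → C_1 maps a triangle to the signed sum of its edges. For instance
  ∂[0,1,4] = [1,4] − [0,4] + [0,1],
  ∂[0,1,2] = [1,2] − [0,2] + [0,1].
The resulting 9×6 matrix has rank 5, and its Smith normal form has invariant factors (1,1,1,1,1).

Now H_k = ker ∂_k / im ∂_{k+1}, so:

  H_0: rank C_0 − rank ∂_1 = 5 − 4 = 1, and the invariant factors of ∂_1 are all 1, so H_0 = Z.
  H_1: rank ker ∂_1 − rank ∂_2 = (9 − 4) − 5 = 0, and the invariant factors of ∂_2 are all 1, so H_1 = 0.
  H_2: rank ker ∂_2 − rank ∂_3 = (6 − 5) − 0 = 1, and there is no ∂_3, so H_2 = Z.

As a check, the Euler characteristic is 5 − 9 + 6 = 2, which agrees with 1 − 0 + 1 = 2.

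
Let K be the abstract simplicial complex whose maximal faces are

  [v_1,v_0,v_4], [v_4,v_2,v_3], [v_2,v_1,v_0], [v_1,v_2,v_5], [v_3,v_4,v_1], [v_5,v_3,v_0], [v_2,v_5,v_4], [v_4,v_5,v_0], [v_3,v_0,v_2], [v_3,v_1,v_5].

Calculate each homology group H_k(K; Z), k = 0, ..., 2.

H_0 = Z,  H_1 = Z_2,  H_2 = 0.

K has 6 vertices, 15 edges, 10 triangles.
rank ∂_0 = 0, rank ∂_1 = 5 ⇒ b_0 = 6 − 0 − 5 = 1; all invariant factors of ∂_1 are 1 so no torsion. So H_0 = Z.
rank ∂_1 = 5, rank ∂_2 = 10 ⇒ b_1 = 15 − 5 − 10 = 0; ∂_2 has invariant factor(s) [2] giving torsion. So H_1 = Z_2.
rank ∂_2 = 10, rank ∂_3 = 0 ⇒ b_2 = 10 − 10 − 0 = 0. So H_2 = 0.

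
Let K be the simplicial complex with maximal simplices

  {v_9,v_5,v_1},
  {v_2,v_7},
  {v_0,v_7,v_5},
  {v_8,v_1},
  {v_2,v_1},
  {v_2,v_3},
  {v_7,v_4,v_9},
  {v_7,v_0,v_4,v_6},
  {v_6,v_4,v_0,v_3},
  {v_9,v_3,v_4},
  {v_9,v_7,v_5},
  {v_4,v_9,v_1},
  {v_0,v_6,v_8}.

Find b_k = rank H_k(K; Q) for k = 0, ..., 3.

K has 10 vertices, 24 edges, 14 triangles, 2 3-simplices.
rank ∂_0 = 0, rank ∂_1 = 9 ⇒ b_0 = 10 − 0 − 9 = 1; all invariant factors of ∂_1 are 1 so no torsion. So H_0 ≅ Z.
rank ∂_1 = 9, rank ∂_2 = 12 ⇒ b_1 = 24 − 9 − 12 = 3; all invariant factors of ∂_2 are 1 so no torsion. So H_1 ≅ Z^3.
rank ∂_2 = 12, rank ∂_3 = 2 ⇒ b_2 = 14 − 12 − 2 = 0; all invariant factors of ∂_3 are 1 so no torsion. So H_2 ≅ 0.
rank ∂_3 = 2, rank ∂_4 = 0 ⇒ b_3 = 2 − 2 − 0 = 0. So H_3 ≅ 0.

b_0 = 1, b_1 = 3, b_2 = 0, b_3 = 0.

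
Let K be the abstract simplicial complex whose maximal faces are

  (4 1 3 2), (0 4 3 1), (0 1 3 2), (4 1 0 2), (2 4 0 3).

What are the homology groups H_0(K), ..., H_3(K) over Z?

Fix the vertex order 0 < 1 < 2 < 3 < 4 and write every simplex with vertices in increasing order. Then dim K = 3 and the simplices of K are:

  0-simplices (5): [0], [1], [2], [3], [4]
  1-simplices (10): [0,1], [0,2], [0,3], [0,4], [1,2], [1,3], [1,4], [2,3], [2,4], [3,4]
  2-simplices (10): [0,1,2], [0,1,3], [0,1,4], [0,2,3], [0,2,4], [0,3,4], [1,2,3], [1,2,4], [1,3,4], [2,3,4]
  3-simplices (5): [0,1,2,3], [0,1,2,4], [0,1,3,4], [0,2,3,4], [1,2,3,4]

so the chain groups are C_0 ≅ Z^5, C_1 ≅ Z^10, C_2 ≅ Z^10, C_3 ≅ Z^5.

∂_1: C_1 → C_0 maps an edge to its endpoints' difference, ∂[p,q] = q − p.
As a 5×10 matrix over Z this has rank 4, with invariant factors (1,1,1,1).

Boundary ∂_2: C_2 → C_1 maps a triangle to the signed sum of its edges. For instance
  ∂[2,3,4] = [3,4] − [2,4] + [2,3],
  ∂[0,2,3] = [2,3] − [0,3] + [0,2].
The resulting 10×10 matrix has rank 6, and its Smith normal form has invariant factors (1,1,1,1,1,1).

The boundary map ∂_3: C_3 → C_2 sends each 3-simplex σ to the alternating sum Σ_i (−1)^i (σ with its i-th vertex removed). For instance
  ∂[0,1,3,4] = [1,3,4] − [0,3,4] + [0,1,4] − [0,1,3],
  ∂[0,1,2,3] = [1,2,3] − [0,2,3] + [0,1,3] − [0,1,2].
The 10×5 boundary matrix has rank 4 and Smith normal form diag(1,1,1,1).

From H_k ≅ ker(∂_k) / im(∂_{k+1}) we obtain:

  H_0: rank C_0 − rank ∂_1 = 5 − 4 = 1, and the invariant factors of ∂_1 are all 1, so H_0 ≅ Z.
  H_1: rank ker ∂_1 − rank ∂_2 = (10 − 4) − 6 = 0, and the invariant factors of ∂_2 are all 1, so H_1 ≅ 0.
  H_2: rank ker ∂_2 − rank ∂_3 = (10 − 6) − 4 = 0, and the invariant factors of ∂_3 are all 1, so H_2 ≅ 0.
  H_3: rank ker ∂_3 − rank ∂_4 = (5 − 4) − 0 = 1, and there is no ∂_4, so H_3 ≅ Z.

As a check, the Euler characteristic is 5 − 10 + 10 − 5 = 0, which agrees with 1 − 0 + 0 − 1 = 0.

H_0 ≅ Z,  H_1 = 0,  H_2 = 0,  H_3 ≅ Z.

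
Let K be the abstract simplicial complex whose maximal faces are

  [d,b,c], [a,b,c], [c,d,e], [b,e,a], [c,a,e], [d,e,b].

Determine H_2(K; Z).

We work with the vertex ordering a < b < c < d < e. The simplices of K, each written with vertices in increasing order, are:

  0-simplices (5): a, b, c, d, e
  1-simplices (9): ab, ac, ae, bc, bd, be, cd, ce, de
  2-simplices (6): abc, abe, ace, bcd, bde, cde

so the chain groups are C_0 ≅ Z^5, C_1 ≅ Z^9, C_2 ≅ Z^6.

∂_1: C_1 → C_0 maps an edge to its endpoints' difference, ∂[p,q] = q − p.
The resulting 5×9 matrix has rank 4, and its Smith normal form has invariant factors (1,1,1,1).

∂_2: C_2 → C_1 maps a triangle to the signed sum of its edges. For instance
  ∂bde = de − be + bd,
  ∂abc = bc − ac + ab.
As a 9×6 matrix over Z this has rank 5, with invariant factors (1,1,1,1,1).

Reading off H_k = ker ∂_k / im ∂_{k+1}:

  H_2: rank ker ∂_2 − rank ∂_3 = (6 − 5) − 0 = 1, and there is no ∂_3, so H_2 = Z.

H_2 ≅ Z.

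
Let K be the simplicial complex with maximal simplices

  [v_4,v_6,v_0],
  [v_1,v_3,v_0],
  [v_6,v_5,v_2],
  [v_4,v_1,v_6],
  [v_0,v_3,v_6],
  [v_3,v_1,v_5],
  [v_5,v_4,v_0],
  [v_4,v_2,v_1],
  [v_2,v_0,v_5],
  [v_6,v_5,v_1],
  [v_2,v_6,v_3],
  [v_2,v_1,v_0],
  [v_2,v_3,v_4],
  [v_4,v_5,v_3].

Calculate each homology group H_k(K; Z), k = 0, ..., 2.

K has 7 vertices, 21 edges, 14 triangles.
rank ∂_0 = 0, rank ∂_1 = 6 ⇒ b_0 = 7 − 0 − 6 = 1; all invariant factors of ∂_1 are 1 so no torsion. So H_0 ≅ Z.
rank ∂_1 = 6, rank ∂_2 = 13 ⇒ b_1 = 21 − 6 − 13 = 2; all invariant factors of ∂_2 are 1 so no torsion. So H_1 ≅ Z^2.
rank ∂_2 = 13, rank ∂_3 = 0 ⇒ b_2 = 14 − 13 − 0 = 1. So H_2 ≅ Z.

H_0 = Z,  H_1 = Z^2,  H_2 = Z.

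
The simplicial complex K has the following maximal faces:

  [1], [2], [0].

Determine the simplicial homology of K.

H_0 ≅ Z^3.

K has 3 vertices.
rank ∂_0 = 0, rank ∂_1 = 0 ⇒ b_0 = 3 − 0 − 0 = 3. So H_0 = Z^3.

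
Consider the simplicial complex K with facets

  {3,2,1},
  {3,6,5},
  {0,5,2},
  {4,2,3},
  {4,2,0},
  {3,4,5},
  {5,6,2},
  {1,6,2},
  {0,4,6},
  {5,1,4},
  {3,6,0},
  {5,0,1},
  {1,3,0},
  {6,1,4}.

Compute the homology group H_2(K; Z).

H_2 = Z.

Order the vertices as 0 < 1 < 2 < 3 < 4 < 5 < 6. Listing each simplex with vertices in this order, K has dimension 2 with simplices:

  0-simplices (7): [0], [1], [2], [3], [4], [5], [6]
  1-simplices (21): [0,1], [0,2], [0,3], [0,4], [0,5], [0,6], [1,2], [1,3], [1,4], [1,5], [1,6], [2,3], [2,4], [2,5], [2,6], [3,4], [3,5], [3,6], [4,5], [4,6], [5,6]
  2-simplices (14): [0,1,3], [0,1,5], [0,2,4], [0,2,5], [0,3,6], [0,4,6], [1,2,3], [1,2,6], [1,4,5], [1,4,6], [2,3,4], [2,5,6], [3,4,5], [3,5,6]

Hence C_0 ≅ Z^7, C_1 ≅ Z^21, C_2 ≅ Z^14.

The boundary map ∂_1: C_1 → C_0 maps an edge to its endpoints' difference, ∂[p,q] = q − p.
The resulting 7×21 matrix has rank 6, and its Smith normal form has invariant factors (1,1,1,1,1,1).

∂_2: C_2 → C_1 maps a triangle to the signed sum of its edges. For instance
  ∂[0,3,6] = [3,6] − [0,6] + [0,3],
  ∂[1,4,6] = [4,6] − [1,6] + [1,4].
As a 21×14 matrix over Z this has rank 13, with invariant factors (1,1,1,1,1,1,1,1,1,1,1,1,1).

From H_k ≅ ker(∂_k) / im(∂_{k+1}) we obtain:

  H_2: rank ker ∂_2 − rank ∂_3 = (14 − 13) − 0 = 1, and there is no ∂_3, so H_2 ≅ Z.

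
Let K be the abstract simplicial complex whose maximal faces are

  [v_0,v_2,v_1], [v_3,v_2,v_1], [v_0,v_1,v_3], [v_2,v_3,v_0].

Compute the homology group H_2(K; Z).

We work with the vertex ordering v_0 < v_1 < v_2 < v_3. The simplices of K, each written with vertices in increasing order, are:

  0-simplices (4): [v_0], [v_1], [v_2], [v_3]
  1-simplices (6): [v_0,v_1], [v_0,v_2], [v_0,v_3], [v_1,v_2], [v_1,v_3], [v_2,v_3]
  2-simplices (4): [v_0,v_1,v_2], [v_0,v_1,v_3], [v_0,v_2,v_3], [v_1,v_2,v_3]

so the chain groups are C_0 ≅ Z^4, C_1 ≅ Z^6, C_2 ≅ Z^4.

The boundary map ∂_1: C_1 → C_0 is given by ∂[p,q] = [q] − [p]. For instance
  ∂[v_0,v_1] = [v_1] − [v_0].
This gives a 4×6 integer matrix of rank 3; reducing to Smith normal form yields diagonal entries (1,1,1).

Boundary ∂_2: C_2 → C_1 acts by ∂[p,q,r] = [q,r] − [p,r] + [p,q]. For instance
  ∂[v_0,v_2,v_3] = [v_2,v_3] − [v_0,v_3] + [v_0,v_2],
  ∂[v_0,v_1,v_3] = [v_1,v_3] − [v_0,v_3] + [v_0,v_1].
The resulting 6×4 matrix has rank 3, and its Smith normal form has invariant factors (1,1,1).

From H_k ≅ ker(∂_k) / im(∂_{k+1}) we obtain:

  H_2: rank ker ∂_2 − rank ∂_3 = (4 − 3) − 0 = 1, and there is no ∂_3, so H_2 = Z.

H_2 ≅ Z.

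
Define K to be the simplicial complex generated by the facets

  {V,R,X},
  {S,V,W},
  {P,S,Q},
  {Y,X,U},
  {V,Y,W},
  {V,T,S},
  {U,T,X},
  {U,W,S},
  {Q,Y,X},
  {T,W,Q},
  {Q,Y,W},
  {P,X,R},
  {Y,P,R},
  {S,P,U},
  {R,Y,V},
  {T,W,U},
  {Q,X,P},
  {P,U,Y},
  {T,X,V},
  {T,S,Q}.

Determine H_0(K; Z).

Take the total order P < Q < R < S < T < U < V < W < X < Y on the vertex set. Then K (dimension 2) consists of the simplices:

  0-simplices (10): P, Q, R, S, T, U, V, W, X, Y
  1-simplices (30): PQ, PR, PS, PU, PX, PY, QS, QT, QW, QX, QY, RV, RX, RY, ST, SU, SV, SW, TU, TV, TW, TX, UW, UX, UY, VW, VX, VY, WY, XY
  2-simplices (20): PQS, PQX, PRX, PRY, PSU, PUY, QST, QTW, QWY, QXY, RVX, RVY, STV, SUW, SVW, TUW, TUX, TVX, UXY, VWY

giving chain groups C_0 ≅ Z^10, C_1 ≅ Z^30, C_2 ≅ Z^20.

The boundary map ∂_1: C_1 → C_0 is given by ∂[p,q] = [q] − [p]. For instance
  ∂QX = X − Q.
The resulting 10×30 matrix has rank 9, and its Smith normal form has invariant factors (1,1,1,1,1,1,1,1,1).

The boundary map ∂_2: C_2 → C_1 acts by ∂[p,q,r] = [q,r] − [p,r] + [p,q]. For instance
  ∂PQS = QS − PS + PQ,
  ∂TUW = UW − TW + TU.
The 30×20 boundary matrix has rank 20 and Smith normal form diag(1,1,1,1,1,1,1,1,1,1,1,1,1,1,1,1,1,1,1,2).

Computing H_k = (kernel of ∂_k) / (image of ∂_{k+1}):

  H_0: rank C_0 − rank ∂_1 = 10 − 9 = 1, and the invariant factors of ∂_1 are all 1, so H_0 ≅ Z.

H_0 ≅ Z.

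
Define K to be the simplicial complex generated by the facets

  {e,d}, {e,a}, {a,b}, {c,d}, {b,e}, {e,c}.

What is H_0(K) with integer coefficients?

We work with the vertex ordering a < b < c < d < e. The simplices of K, each written with vertices in increasing order, are:

  0-simplices (5): a, b, c, d, e
  1-simplices (6): ab, ae, be, cd, ce, de

so the chain groups are C_0 ≅ Z^5, C_1 ≅ Z^6.

∂_1: C_1 → C_0 maps an edge to its endpoints' difference, ∂[p,q] = q − p. For instance
  ∂ae = e − a.
The resulting 5×6 matrix has rank 4, and its Smith normal form has invariant factors (1,1,1,1).

Now H_k = ker ∂_k / im ∂_{k+1}, so:

  H_0: rank C_0 − rank ∂_1 = 5 − 4 = 1, and the invariant factors of ∂_1 are all 1, so H_0 = Z.

H_0 ≅ Z.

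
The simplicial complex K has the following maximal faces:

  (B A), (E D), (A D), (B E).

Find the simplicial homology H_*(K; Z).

H_0 = Z,  H_1 = Z.

K has 4 vertices, 4 edges.
rank ∂_0 = 0, rank ∂_1 = 3 ⇒ b_0 = 4 − 0 − 3 = 1; all invariant factors of ∂_1 are 1 so no torsion. So H_0 = Z.
rank ∂_1 = 3, rank ∂_2 = 0 ⇒ b_1 = 4 − 3 − 0 = 1. So H_1 = Z.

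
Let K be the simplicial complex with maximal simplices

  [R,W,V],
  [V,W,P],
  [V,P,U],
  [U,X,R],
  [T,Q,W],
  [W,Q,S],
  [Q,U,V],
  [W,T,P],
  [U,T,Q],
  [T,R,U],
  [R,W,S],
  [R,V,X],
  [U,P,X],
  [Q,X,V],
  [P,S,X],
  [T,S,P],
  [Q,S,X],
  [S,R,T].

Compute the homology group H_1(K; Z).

We work with the vertex ordering P < Q < R < S < T < U < V < W < X. The simplices of K, each written with vertices in increasing order, are:

  0-simplices (9): P, Q, R, S, T, U, V, W, X
  1-simplices (27): PS, PT, PU, PV, PW, PX, QS, QT, QU, QV, QW, QX, RS, RT, RU, RV, RW, RX, ST, SW, SX, TU, TW, UV, UX, VW, VX
  2-simplices (18): PST, PSX, PTW, PUV, PUX, PVW, QSW, QSX, QTU, QTW, QUV, QVX, RST, RSW, RTU, RUX, RVW, RVX

giving chain groups C_0 ≅ Z^9, C_1 ≅ Z^27, C_2 ≅ Z^18.

Boundary ∂_1: C_1 → C_0 maps an edge to its endpoints' difference, ∂[p,q] = q − p. For instance
  ∂QX = X − Q.
This gives a 9×27 integer matrix of rank 8; reducing to Smith normal form yields diagonal entries (1,1,1,1,1,1,1,1).

∂_2: C_2 → C_1 maps a triangle to the signed sum of its edges. For instance
  ∂RTU = TU − RU + RT,
  ∂PUX = UX − PX + PU.
The 27×18 boundary matrix has rank 18 and Smith normal form diag(1,1,1,1,1,1,1,1,1,1,1,1,1,1,1,1,1,2).

Now H_k = ker ∂_k / im ∂_{k+1}, so:

  H_1: rank ker ∂_1 − rank ∂_2 = (27 − 8) − 18 = 1, and ∂_2 has invariant factor 2 > 1, so H_1 ≅ Z ⊕ Z/2Z.

H_1 ≅ Z ⊕ Z/2Z.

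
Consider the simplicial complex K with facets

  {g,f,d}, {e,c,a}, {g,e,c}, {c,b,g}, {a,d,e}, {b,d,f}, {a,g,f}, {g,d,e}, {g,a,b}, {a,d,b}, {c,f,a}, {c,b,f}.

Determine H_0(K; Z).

Take the total order a < b < c < d < e < f < g on the vertex set. Then K (dimension 2) consists of the simplices:

  0-simplices (7): a, b, c, d, e, f, g
  1-simplices (18): ab, ac, ad, ae, af, ag, bc, bd, bf, bg, ce, cf, cg, de, df, dg, eg, fg
  2-simplices (12): abd, abg, ace, acf, ade, afg, bcf, bcg, bdf, ceg, deg, dfg

Hence C_0 ≅ Z^7, C_1 ≅ Z^18, C_2 ≅ Z^12.

∂_1: C_1 → C_0 sends each edge [p,q] (with p < q) to q − p.
As a 7×18 matrix over Z this has rank 6, with invariant factors (1,1,1,1,1,1).

∂_2: C_2 → C_1 acts by ∂[p,q,r] = [q,r] − [p,r] + [p,q]. For instance
  ∂dfg = fg − dg + df,
  ∂acf = cf − af + ac.
The resulting 18×12 matrix has rank 12, and its Smith normal form has invariant factors (1,1,1,1,1,1,1,1,1,1,1,2).

From H_k ≅ ker(∂_k) / im(∂_{k+1}) we obtain:

  H_0: rank C_0 − rank ∂_1 = 7 − 6 = 1, and the invariant factors of ∂_1 are all 1, so H_0 = Z.

H_0 ≅ Z.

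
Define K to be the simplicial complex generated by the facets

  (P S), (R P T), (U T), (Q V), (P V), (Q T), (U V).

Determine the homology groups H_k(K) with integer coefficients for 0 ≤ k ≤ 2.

K has 7 vertices, 9 edges, 1 triangle.
rank ∂_0 = 0, rank ∂_1 = 6 ⇒ b_0 = 7 − 0 − 6 = 1; all invariant factors of ∂_1 are 1 so no torsion. So H_0 = Z.
rank ∂_1 = 6, rank ∂_2 = 1 ⇒ b_1 = 9 − 6 − 1 = 2; all invariant factors of ∂_2 are 1 so no torsion. So H_1 = Z^2.
rank ∂_2 = 1, rank ∂_3 = 0 ⇒ b_2 = 1 − 1 − 0 = 0. So H_2 = 0.

H_0 ≅ Z,  H_1 ≅ Z^2,  H_2 = 0.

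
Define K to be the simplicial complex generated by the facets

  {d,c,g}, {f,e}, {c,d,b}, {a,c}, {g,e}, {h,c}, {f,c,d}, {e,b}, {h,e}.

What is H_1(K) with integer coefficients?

Take the total order a < b < c < d < e < f < g < h on the vertex set. Then K (dimension 2) consists of the simplices:

  0-simplices (8): a, b, c, d, e, f, g, h
  1-simplices (13): ac, bc, bd, be, cd, cf, cg, ch, df, dg, ef, eg, eh
  2-simplices (3): bcd, cdf, cdg

giving chain groups C_0 ≅ Z^8, C_1 ≅ Z^13, C_2 ≅ Z^3.

The boundary map ∂_1: C_1 → C_0 is given by ∂[p,q] = [q] − [p].
This gives a 8×13 integer matrix of rank 7; reducing to Smith normal form yields diagonal entries (1,1,1,1,1,1,1).

Boundary ∂_2: C_2 → C_1 maps a triangle to the signed sum of its edges. For instance
  ∂cdf = df − cf + cd,
  ∂bcd = cd − bd + bc.
The resulting 13×3 matrix has rank 3, and its Smith normal form has invariant factors (1,1,1).

Reading off H_k = ker ∂_k / im ∂_{k+1}:

  H_1: rank ker ∂_1 − rank ∂_2 = (13 − 7) − 3 = 3, and the invariant factors of ∂_2 are all 1, so H_1 ≅ Z^3.

H_1 ≅ Z^3.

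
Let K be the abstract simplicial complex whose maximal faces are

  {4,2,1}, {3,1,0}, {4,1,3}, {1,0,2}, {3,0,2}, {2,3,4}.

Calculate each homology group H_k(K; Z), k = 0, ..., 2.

Fix the vertex order 0 < 1 < 2 < 3 < 4 and write every simplex with vertices in increasing order. Then dim K = 2 and the simplices of K are:

  0-simplices (5): [0], [1], [2], [3], [4]
  1-simplices (9): [0,1], [0,2], [0,3], [1,2], [1,3], [1,4], [2,3], [2,4], [3,4]
  2-simplices (6): [0,1,2], [0,1,3], [0,2,3], [1,2,4], [1,3,4], [2,3,4]

Hence C_0 ≅ Z^5, C_1 ≅ Z^9, C_2 ≅ Z^6.

The boundary map ∂_1: C_1 → C_0 is given by ∂[p,q] = [q] − [p].
The resulting 5×9 matrix has rank 4, and its Smith normal form has invariant factors (1,1,1,1).

The boundary map ∂_2: C_2 → C_1 sends each 2-simplex [p,q,r] to [q,r] − [p,r] + [p,q]. For instance
  ∂[0,2,3] = [2,3] − [0,3] + [0,2],
  ∂[0,1,3] = [1,3] − [0,3] + [0,1].
As a 9×6 matrix over Z this has rank 5, with invariant factors (1,1,1,1,1).

From H_k ≅ ker(∂_k) / im(∂_{k+1}) we obtain:

  H_0: rank C_0 − rank ∂_1 = 5 − 4 = 1, and the invariant factors of ∂_1 are all 1, so H_0 ≅ Z.
  H_1: rank ker ∂_1 − rank ∂_2 = (9 − 4) − 5 = 0, and the invariant factors of ∂_2 are all 1, so H_1 ≅ 0.
  H_2: rank ker ∂_2 − rank ∂_3 = (6 − 5) − 0 = 1, and there is no ∂_3, so H_2 ≅ Z.

(K is a triangulation of the 2-sphere S^2.)

H_0 ≅ Z,  H_1 = 0,  H_2 ≅ Z.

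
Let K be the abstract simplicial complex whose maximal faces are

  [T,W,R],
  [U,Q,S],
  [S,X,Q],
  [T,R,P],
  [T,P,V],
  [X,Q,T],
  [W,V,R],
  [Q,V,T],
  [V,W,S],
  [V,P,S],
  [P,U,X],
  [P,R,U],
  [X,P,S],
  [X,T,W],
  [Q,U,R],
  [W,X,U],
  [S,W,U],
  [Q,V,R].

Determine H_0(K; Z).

H_0 = Z.

Fix the vertex order P < Q < R < S < T < U < V < W < X and write every simplex with vertices in increasing order. Then dim K = 2 and the simplices of K are:

  0-simplices (9): P, Q, R, S, T, U, V, W, X
  1-simplices (27): PR, PS, PT, PU, PV, PX, QR, QS, QT, QU, QV, QX, RT, RU, RV, RW, SU, SV, SW, SX, TV, TW, TX, UW, UX, VW, WX
  2-simplices (18): PRT, PRU, PSV, PSX, PTV, PUX, QRU, QRV, QSU, QSX, QTV, QTX, RTW, RVW, SUW, SVW, TWX, UWX

so the chain groups are C_0 ≅ Z^9, C_1 ≅ Z^27, C_2 ≅ Z^18.

The boundary map ∂_1: C_1 → C_0 is given by ∂[p,q] = [q] − [p]. For instance
  ∂TW = W − T.
This gives a 9×27 integer matrix of rank 8; reducing to Smith normal form yields diagonal entries (1,1,1,1,1,1,1,1).

Boundary ∂_2: C_2 → C_1 maps a triangle to the signed sum of its edges. For instance
  ∂SUW = UW − SW + SU,
  ∂SVW = VW − SW + SV.
As a 27×18 matrix over Z this has rank 18, with invariant factors (1,1,1,1,1,1,1,1,1,1,1,1,1,1,1,1,1,2).

From H_k ≅ ker(∂_k) / im(∂_{k+1}) we obtain:

  H_0: rank C_0 − rank ∂_1 = 9 − 8 = 1, and the invariant factors of ∂_1 are all 1, so H_0 ≅ Z.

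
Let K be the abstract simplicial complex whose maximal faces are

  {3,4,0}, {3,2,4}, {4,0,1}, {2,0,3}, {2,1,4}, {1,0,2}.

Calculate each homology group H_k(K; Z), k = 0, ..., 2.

H_0 = Z,  H_1 = 0,  H_2 = Z.

Order the vertices as 0 < 1 < 2 < 3 < 4. Listing each simplex with vertices in this order, K has dimension 2 with simplices:

  0-simplices (5): [0], [1], [2], [3], [4]
  1-simplices (9): [0,1], [0,2], [0,3], [0,4], [1,2], [1,4], [2,3], [2,4], [3,4]
  2-simplices (6): [0,1,2], [0,1,4], [0,2,3], [0,3,4], [1,2,4], [2,3,4]

giving chain groups C_0 ≅ Z^5, C_1 ≅ Z^9, C_2 ≅ Z^6.

∂_1: C_1 → C_0 sends each edge [p,q] (with p < q) to q − p. For instance
  ∂[1,4] = [4] − [1].
The resulting 5×9 matrix has rank 4, and its Smith normal form has invariant factors (1,1,1,1).

∂_2: C_2 → C_1 maps a triangle to the signed sum of its edges. For instance
  ∂[1,2,4] = [2,4] − [1,4] + [1,2],
  ∂[0,1,4] = [1,4] − [0,4] + [0,1].
As a 9×6 matrix over Z this has rank 5, with invariant factors (1,1,1,1,1).

Reading off H_k = ker ∂_k / im ∂_{k+1}:

  H_0: rank C_0 − rank ∂_1 = 5 − 4 = 1, and the invariant factors of ∂_1 are all 1, so H_0 ≅ Z.
  H_1: rank ker ∂_1 − rank ∂_2 = (9 − 4) − 5 = 0, and the invariant factors of ∂_2 are all 1, so H_1 ≅ 0.
  H_2: rank ker ∂_2 − rank ∂_3 = (6 − 5) − 0 = 1, and there is no ∂_3, so H_2 ≅ Z.

(K is a triangulation of the 2-sphere S^2.)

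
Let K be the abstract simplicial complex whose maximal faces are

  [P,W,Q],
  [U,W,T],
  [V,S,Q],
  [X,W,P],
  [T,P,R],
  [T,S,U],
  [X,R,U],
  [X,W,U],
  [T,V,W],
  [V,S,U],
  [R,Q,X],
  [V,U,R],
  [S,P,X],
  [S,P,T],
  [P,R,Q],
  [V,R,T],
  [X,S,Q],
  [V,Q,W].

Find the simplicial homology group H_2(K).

K has 9 vertices, 27 edges, 18 triangles.
rank ∂_2 = 18, rank ∂_3 = 0 ⇒ b_2 = 18 − 18 − 0 = 0. So H_2 = 0.

H_2 ≅ 0.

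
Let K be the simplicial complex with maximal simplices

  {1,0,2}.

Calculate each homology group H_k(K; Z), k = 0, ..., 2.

H_0 = Z,  H_1 = 0,  H_2 = 0.

We work with the vertex ordering 0 < 1 < 2. The simplices of K, each written with vertices in increasing order, are:

  0-simplices (3): [0], [1], [2]
  1-simplices (3): [0,1], [0,2], [1,2]
  2-simplices (1): [0,1,2]

giving chain groups C_0 ≅ Z^3, C_1 ≅ Z^3, C_2 ≅ Z^1.

∂_1: C_1 → C_0 is given by ∂[p,q] = [q] − [p]. For instance
  ∂[0,2] = [2] − [0].
The resulting 3×3 matrix has rank 2, and its Smith normal form has invariant factors (1,1).

The boundary map ∂_2: C_2 → C_1 maps a triangle to the signed sum of its edges. For instance
  ∂[0,1,2] = [1,2] − [0,2] + [0,1].
As a 3×1 matrix over Z this has rank 1, with invariant factors (1).

Reading off H_k = ker ∂_k / im ∂_{k+1}:

  H_0: rank C_0 − rank ∂_1 = 3 − 2 = 1, and the invariant factors of ∂_1 are all 1, so H_0 ≅ Z.
  H_1: rank ker ∂_1 − rank ∂_2 = (3 − 2) − 1 = 0, and the invariant factors of ∂_2 are all 1, so H_1 ≅ 0.
  H_2: rank ker ∂_2 − rank ∂_3 = (1 − 1) − 0 = 0, and there is no ∂_3, so H_2 ≅ 0.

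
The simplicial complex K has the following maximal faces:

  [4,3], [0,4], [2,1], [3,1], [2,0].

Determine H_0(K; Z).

Fix the vertex order 0 < 1 < 2 < 3 < 4 and write every simplex with vertices in increasing order. Then dim K = 1 and the simplices of K are:

  0-simplices (5): [0], [1], [2], [3], [4]
  1-simplices (5): [0,2], [0,4], [1,2], [1,3], [3,4]

giving chain groups C_0 ≅ Z^5, C_1 ≅ Z^5.

Boundary ∂_1: C_1 → C_0 sends each edge [p,q] (with p < q) to q − p. For instance
  ∂[3,4] = [4] − [3].
This gives a 5×5 integer matrix of rank 4; reducing to Smith normal form yields diagonal entries (1,1,1,1).

Reading off H_k = ker ∂_k / im ∂_{k+1}:

  H_0: rank C_0 − rank ∂_1 = 5 − 4 = 1, and the invariant factors of ∂_1 are all 1, so H_0 = Z.

H_0 ≅ Z.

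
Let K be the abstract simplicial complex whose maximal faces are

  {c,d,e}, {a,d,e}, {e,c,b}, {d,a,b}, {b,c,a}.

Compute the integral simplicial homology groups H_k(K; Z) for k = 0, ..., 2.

H_0 = Z,  H_1 = Z,  H_2 = 0.

Take the total order a < b < c < d < e on the vertex set. Then K (dimension 2) consists of the simplices:

  0-simplices (5): a, b, c, d, e
  1-simplices (10): ab, ac, ad, ae, bc, bd, be, cd, ce, de
  2-simplices (5): abc, abd, ade, bce, cde

giving chain groups C_0 ≅ Z^5, C_1 ≅ Z^10, C_2 ≅ Z^5.

∂_1: C_1 → C_0 is given by ∂[p,q] = [q] − [p].
The resulting 5×10 matrix has rank 4, and its Smith normal form has invariant factors (1,1,1,1).

The boundary map ∂_2: C_2 → C_1 acts by ∂[p,q,r] = [q,r] − [p,r] + [p,q]. For instance
  ∂bce = ce − be + bc,
  ∂abd = bd − ad + ab.
As a 10×5 matrix over Z this has rank 5, with invariant factors (1,1,1,1,1).

Reading off H_k = ker ∂_k / im ∂_{k+1}:

  H_0: rank C_0 − rank ∂_1 = 5 − 4 = 1, and the invariant factors of ∂_1 are all 1, so H_0 = Z.
  H_1: rank ker ∂_1 − rank ∂_2 = (10 − 4) − 5 = 1, and the invariant factors of ∂_2 are all 1, so H_1 = Z.
  H_2: rank ker ∂_2 − rank ∂_3 = (5 − 5) − 0 = 0, and there is no ∂_3, so H_2 = 0.

As a check, the Euler characteristic is 5 − 10 + 5 = 0, which agrees with 1 − 1 + 0 = 0.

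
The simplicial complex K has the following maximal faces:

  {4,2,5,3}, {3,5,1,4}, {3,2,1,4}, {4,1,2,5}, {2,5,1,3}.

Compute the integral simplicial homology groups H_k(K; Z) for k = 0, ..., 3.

H_0 = Z,  H_1 = 0,  H_2 = 0,  H_3 = Z.

Order the vertices as 1 < 2 < 3 < 4 < 5. Listing each simplex with vertices in this order, K has dimension 3 with simplices:

  0-simplices (5): [1], [2], [3], [4], [5]
  1-simplices (10): [1,2], [1,3], [1,4], [1,5], [2,3], [2,4], [2,5], [3,4], [3,5], [4,5]
  2-simplices (10): [1,2,3], [1,2,4], [1,2,5], [1,3,4], [1,3,5], [1,4,5], [2,3,4], [2,3,5], [2,4,5], [3,4,5]
  3-simplices (5): [1,2,3,4], [1,2,3,5], [1,2,4,5], [1,3,4,5], [2,3,4,5]

Hence C_0 ≅ Z^5, C_1 ≅ Z^10, C_2 ≅ Z^10, C_3 ≅ Z^5.

Boundary ∂_1: C_1 → C_0 maps an edge to its endpoints' difference, ∂[p,q] = q − p. For instance
  ∂[2,5] = [5] − [2].
This gives a 5×10 integer matrix of rank 4; reducing to Smith normal form yields diagonal entries (1,1,1,1).

The boundary map ∂_2: C_2 → C_1 maps a triangle to the signed sum of its edges. For instance
  ∂[3,4,5] = [4,5] − [3,5] + [3,4],
  ∂[1,2,5] = [2,5] − [1,5] + [1,2].
As a 10×10 matrix over Z this has rank 6, with invariant factors (1,1,1,1,1,1).

∂_3: C_3 → C_2 sends each 3-simplex σ to the alternating sum Σ_i (−1)^i (σ with its i-th vertex removed). For instance
  ∂[2,3,4,5] = [3,4,5] − [2,4,5] + [2,3,5] − [2,3,4],
  ∂[1,2,4,5] = [2,4,5] − [1,4,5] + [1,2,5] − [1,2,4].
As a 10×5 matrix over Z this has rank 4, with invariant factors (1,1,1,1).

Reading off H_k = ker ∂_k / im ∂_{k+1}:

  H_0: rank C_0 − rank ∂_1 = 5 − 4 = 1, and the invariant factors of ∂_1 are all 1, so H_0 ≅ Z.
  H_1: rank ker ∂_1 − rank ∂_2 = (10 − 4) − 6 = 0, and the invariant factors of ∂_2 are all 1, so H_1 ≅ 0.
  H_2: rank ker ∂_2 − rank ∂_3 = (10 − 6) − 4 = 0, and the invariant factors of ∂_3 are all 1, so H_2 ≅ 0.
  H_3: rank ker ∂_3 − rank ∂_4 = (5 − 4) − 0 = 1, and there is no ∂_4, so H_3 ≅ Z.

As a check, the Euler characteristic is 5 − 10 + 10 − 5 = 0, which agrees with 1 − 0 + 0 − 1 = 0.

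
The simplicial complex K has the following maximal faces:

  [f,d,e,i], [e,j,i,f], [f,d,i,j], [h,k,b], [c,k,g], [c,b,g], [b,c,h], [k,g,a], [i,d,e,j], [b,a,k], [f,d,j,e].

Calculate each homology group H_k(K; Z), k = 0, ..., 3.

Order the vertices as a < b < c < d < e < f < g < h < i < j < k. Listing each simplex with vertices in this order, K has dimension 3 with simplices:

  0-simplices (11): a, b, c, d, e, f, g, h, i, j, k
  1-simplices (22): ab, ag, ak, bc, bg, bh, bk, cg, ch, ck, de, df, di, dj, ef, ei, ej, fi, fj, gk, hk, ij
  2-simplices (16): abk, agk, bcg, bch, bhk, cgk, def, dei, dej, dfi, dfj, dij, efi, efj, eij, fij
  3-simplices (5): defi, defj, deij, dfij, efij

giving chain groups C_0 ≅ Z^11, C_1 ≅ Z^22, C_2 ≅ Z^16, C_3 ≅ Z^5.

∂_1: C_1 → C_0 maps an edge to its endpoints' difference, ∂[p,q] = q − p. For instance
  ∂di = i − d.
The resulting 11×22 matrix has rank 9, and its Smith normal form has invariant factors (1,1,1,1,1,1,1,1,1).

Boundary ∂_2: C_2 → C_1 sends each 2-simplex [p,q,r] to [q,r] − [p,r] + [p,q]. For instance
  ∂efi = fi − ei + ef,
  ∂dei = ei − di + de.
The resulting 22×16 matrix has rank 12, and its Smith normal form has invariant factors (1,1,1,1,1,1,1,1,1,1,1,1).

Boundary ∂_3: C_3 → C_2 sends each 3-simplex σ to the alternating sum Σ_i (−1)^i (σ with its i-th vertex removed). For instance
  ∂deij = eij − dij + dej − dei,
  ∂dfij = fij − dij + dfj − dfi.
The resulting 16×5 matrix has rank 4, and its Smith normal form has invariant factors (1,1,1,1).

Now H_k = ker ∂_k / im ∂_{k+1}, so:

  H_0: rank C_0 − rank ∂_1 = 11 − 9 = 2, and the invariant factors of ∂_1 are all 1, so H_0 ≅ Z^2.
  H_1: rank ker ∂_1 − rank ∂_2 = (22 − 9) − 12 = 1, and the invariant factors of ∂_2 are all 1, so H_1 ≅ Z.
  H_2: rank ker ∂_2 − rank ∂_3 = (16 − 12) − 4 = 0, and the invariant factors of ∂_3 are all 1, so H_2 ≅ 0.
  H_3: rank ker ∂_3 − rank ∂_4 = (5 − 4) − 0 = 1, and there is no ∂_4, so H_3 ≅ Z.

As a check, the Euler characteristic is 11 − 22 + 16 − 5 = 0, which agrees with 2 − 1 + 0 − 1 = 0.

H_0 = Z^2,  H_1 = Z,  H_2 = 0,  H_3 = Z.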